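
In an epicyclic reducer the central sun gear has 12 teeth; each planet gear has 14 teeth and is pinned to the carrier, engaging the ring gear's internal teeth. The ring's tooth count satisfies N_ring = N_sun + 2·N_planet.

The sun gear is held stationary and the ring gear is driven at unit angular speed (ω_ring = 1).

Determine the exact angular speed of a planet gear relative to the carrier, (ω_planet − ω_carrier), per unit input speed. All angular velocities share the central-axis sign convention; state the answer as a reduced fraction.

N_ring = 12 + 2·14 = 40
12(ω_s−ω_c) = −40(ω_r−ω_c),  ω_s=0, ω_r=1
12(0−ω_c) = −40(1−ω_c)  ⇒  52ω_c = 40  ⇒  ω_c = 10/13
sun–planet: 12·(0−10/13) = −14·(ω_p−ω_c)  ⇒  ω_p−ω_c = −(12/14)·(-10/13) = 60/91

60/91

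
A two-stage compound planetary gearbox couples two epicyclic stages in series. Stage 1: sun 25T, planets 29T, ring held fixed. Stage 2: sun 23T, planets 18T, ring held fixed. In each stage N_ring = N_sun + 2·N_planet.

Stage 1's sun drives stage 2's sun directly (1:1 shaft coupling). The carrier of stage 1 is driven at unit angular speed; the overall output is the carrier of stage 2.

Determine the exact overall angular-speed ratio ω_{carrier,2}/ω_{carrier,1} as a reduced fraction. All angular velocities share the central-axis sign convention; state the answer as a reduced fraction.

Stage 1: N_ring = 25 + 2·29 = 83
Stage 1: 25(ω_s−ω_c) = −83(ω_r−ω_c),  ω_r=0, ω_c=1
Stage 1: ω_s = 1 − (83/25)(0−1) = 108/25
  ⇒ ω_s¹/ω_c¹ = 108/25
Stage 2: N_ring = 23 + 2·18 = 59
Stage 2: 23(ω_s−ω_c) = −59(ω_r−ω_c),  ω_r=0, ω_s=1
Stage 2: 23(1−ω_c) = −59(0−ω_c)  ⇒  82ω_c = 23  ⇒  ω_c = 23/82
  ⇒ ω_c²/ω_s² = 23/82
Coupling ω_s² = ω_s¹ ⇒ overall = 108/25 × 23/82 = 1242/1025

1242/1025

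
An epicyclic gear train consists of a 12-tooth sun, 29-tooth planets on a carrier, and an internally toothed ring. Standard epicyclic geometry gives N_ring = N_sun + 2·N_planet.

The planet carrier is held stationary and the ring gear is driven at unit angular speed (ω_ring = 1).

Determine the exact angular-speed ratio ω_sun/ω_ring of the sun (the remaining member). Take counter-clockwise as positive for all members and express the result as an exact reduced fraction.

-35/6

N_ring = 12 + 2·29 = 70
12(ω_s−ω_c) = −70(ω_r−ω_c),  ω_c=0, ω_r=1
ω_s = 0 − (70/12)(1−0) = -35/6
ω_s/ω_r = -35/6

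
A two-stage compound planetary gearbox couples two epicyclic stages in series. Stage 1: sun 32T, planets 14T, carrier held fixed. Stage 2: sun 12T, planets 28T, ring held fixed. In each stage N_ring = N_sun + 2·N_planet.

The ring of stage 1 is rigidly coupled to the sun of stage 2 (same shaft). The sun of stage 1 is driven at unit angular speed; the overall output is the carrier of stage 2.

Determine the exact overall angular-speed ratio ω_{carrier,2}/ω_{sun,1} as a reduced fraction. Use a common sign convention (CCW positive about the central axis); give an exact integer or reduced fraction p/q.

-2/25

Stage 1: N_ring = 32 + 2·14 = 60
Stage 1: 32(ω_s−ω_c) = −60(ω_r−ω_c),  ω_c=0, ω_s=1
Stage 1: ω_r = 0 − (32/60)(1−0) = -8/15
  ⇒ ω_r¹/ω_s¹ = -8/15
Stage 2: N_ring = 12 + 2·28 = 68
Stage 2: 12(ω_s−ω_c) = −68(ω_r−ω_c),  ω_r=0, ω_s=1
Stage 2: 12(1−ω_c) = −68(0−ω_c)  ⇒  80ω_c = 12  ⇒  ω_c = 3/20
  ⇒ ω_c²/ω_s² = 3/20
Coupling ω_s² = ω_r¹ ⇒ overall = -8/15 × 3/20 = -2/25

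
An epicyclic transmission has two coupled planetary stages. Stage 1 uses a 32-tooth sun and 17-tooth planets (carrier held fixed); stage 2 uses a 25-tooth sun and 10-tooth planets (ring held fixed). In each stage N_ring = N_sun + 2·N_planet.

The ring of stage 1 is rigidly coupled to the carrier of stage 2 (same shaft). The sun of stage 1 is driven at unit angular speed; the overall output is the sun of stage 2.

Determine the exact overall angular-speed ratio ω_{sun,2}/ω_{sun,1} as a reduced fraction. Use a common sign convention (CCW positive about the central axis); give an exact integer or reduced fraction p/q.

-224/165

Stage 1: N_ring = 32 + 2·17 = 66
Stage 1: 32(ω_s−ω_c) = −66(ω_r−ω_c),  ω_c=0, ω_s=1
Stage 1: ω_r = 0 − (32/66)(1−0) = -16/33
  ⇒ ω_r¹/ω_s¹ = -16/33
Stage 2: N_ring = 25 + 2·10 = 45
Stage 2: 25(ω_s−ω_c) = −45(ω_r−ω_c),  ω_r=0, ω_c=1
Stage 2: ω_s = 1 − (45/25)(0−1) = 14/5
  ⇒ ω_s²/ω_c² = 14/5
Coupling ω_c² = ω_r¹ ⇒ overall = -16/33 × 14/5 = -224/165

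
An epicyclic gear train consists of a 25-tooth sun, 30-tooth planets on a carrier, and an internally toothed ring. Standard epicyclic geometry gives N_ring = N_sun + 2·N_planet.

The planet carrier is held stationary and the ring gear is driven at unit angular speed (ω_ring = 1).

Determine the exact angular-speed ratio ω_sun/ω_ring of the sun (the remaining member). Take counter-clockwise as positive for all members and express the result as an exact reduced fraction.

-17/5

N_ring = 25 + 2·30 = 85
25(ω_s−ω_c) = −85(ω_r−ω_c),  ω_c=0, ω_r=1
ω_s = 0 − (85/25)(1−0) = -17/5
ω_s/ω_r = -17/5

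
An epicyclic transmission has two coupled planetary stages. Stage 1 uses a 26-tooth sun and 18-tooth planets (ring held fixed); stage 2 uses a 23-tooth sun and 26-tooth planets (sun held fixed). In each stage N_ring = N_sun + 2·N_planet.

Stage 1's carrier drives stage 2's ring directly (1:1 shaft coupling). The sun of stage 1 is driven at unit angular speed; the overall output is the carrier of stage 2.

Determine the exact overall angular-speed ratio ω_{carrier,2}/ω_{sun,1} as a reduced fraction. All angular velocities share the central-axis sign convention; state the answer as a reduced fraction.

Stage 1: N_ring = 26 + 2·18 = 62
Stage 1: 26(ω_s−ω_c) = −62(ω_r−ω_c),  ω_r=0, ω_s=1
Stage 1: 26(1−ω_c) = −62(0−ω_c)  ⇒  88ω_c = 26  ⇒  ω_c = 13/44
  ⇒ ω_c¹/ω_s¹ = 13/44
Stage 2: N_ring = 23 + 2·26 = 75
Stage 2: 23(ω_s−ω_c) = −75(ω_r−ω_c),  ω_s=0, ω_r=1
Stage 2: 23(0−ω_c) = −75(1−ω_c)  ⇒  98ω_c = 75  ⇒  ω_c = 75/98
  ⇒ ω_c²/ω_r² = 75/98
Coupling ω_r² = ω_c¹ ⇒ overall = 13/44 × 75/98 = 975/4312

975/4312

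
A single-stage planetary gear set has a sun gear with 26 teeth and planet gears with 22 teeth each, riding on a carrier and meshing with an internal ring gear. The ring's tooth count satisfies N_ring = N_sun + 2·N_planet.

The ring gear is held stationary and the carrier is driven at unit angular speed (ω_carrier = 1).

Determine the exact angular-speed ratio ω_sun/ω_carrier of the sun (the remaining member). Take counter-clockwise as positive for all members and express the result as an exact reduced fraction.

48/13

N_ring = 26 + 2·22 = 70
26(ω_s−ω_c) = −70(ω_r−ω_c),  ω_r=0, ω_c=1
ω_s = 1 − (70/26)(0−1) = 48/13
ω_s/ω_c = 48/13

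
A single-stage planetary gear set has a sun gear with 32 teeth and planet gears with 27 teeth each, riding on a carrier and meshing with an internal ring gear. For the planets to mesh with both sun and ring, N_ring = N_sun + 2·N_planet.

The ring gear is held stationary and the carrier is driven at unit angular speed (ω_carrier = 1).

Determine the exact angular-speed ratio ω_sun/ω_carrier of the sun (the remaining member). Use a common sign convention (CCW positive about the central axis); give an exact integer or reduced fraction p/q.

59/16

N_ring = 32 + 2·27 = 86
32(ω_s−ω_c) = −86(ω_r−ω_c),  ω_r=0, ω_c=1
ω_s = 1 − (86/32)(0−1) = 59/16
ω_s/ω_c = 59/16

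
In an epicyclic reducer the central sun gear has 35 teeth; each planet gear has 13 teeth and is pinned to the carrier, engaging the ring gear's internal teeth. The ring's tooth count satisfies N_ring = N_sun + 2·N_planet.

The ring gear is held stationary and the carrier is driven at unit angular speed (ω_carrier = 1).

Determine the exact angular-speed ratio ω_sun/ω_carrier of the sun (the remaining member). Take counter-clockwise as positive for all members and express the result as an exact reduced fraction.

N_ring = 35 + 2·13 = 61
35(ω_s−ω_c) = −61(ω_r−ω_c),  ω_r=0, ω_c=1
ω_s = 1 − (61/35)(0−1) = 96/35
ω_s/ω_c = 96/35

96/35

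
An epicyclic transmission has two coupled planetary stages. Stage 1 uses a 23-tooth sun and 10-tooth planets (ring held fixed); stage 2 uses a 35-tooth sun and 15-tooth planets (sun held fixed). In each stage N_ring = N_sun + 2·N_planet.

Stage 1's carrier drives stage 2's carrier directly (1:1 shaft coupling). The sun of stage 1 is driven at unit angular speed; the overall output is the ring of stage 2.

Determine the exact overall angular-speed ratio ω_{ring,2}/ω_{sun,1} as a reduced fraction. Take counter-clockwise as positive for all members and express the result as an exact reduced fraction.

230/429

Stage 1: N_ring = 23 + 2·10 = 43
Stage 1: 23(ω_s−ω_c) = −43(ω_r−ω_c),  ω_r=0, ω_s=1
Stage 1: 23(1−ω_c) = −43(0−ω_c)  ⇒  66ω_c = 23  ⇒  ω_c = 23/66
  ⇒ ω_c¹/ω_s¹ = 23/66
Stage 2: N_ring = 35 + 2·15 = 65
Stage 2: 35(ω_s−ω_c) = −65(ω_r−ω_c),  ω_s=0, ω_c=1
Stage 2: ω_r = 1 − (35/65)(0−1) = 20/13
  ⇒ ω_r²/ω_c² = 20/13
Coupling ω_c² = ω_c¹ ⇒ overall = 23/66 × 20/13 = 230/429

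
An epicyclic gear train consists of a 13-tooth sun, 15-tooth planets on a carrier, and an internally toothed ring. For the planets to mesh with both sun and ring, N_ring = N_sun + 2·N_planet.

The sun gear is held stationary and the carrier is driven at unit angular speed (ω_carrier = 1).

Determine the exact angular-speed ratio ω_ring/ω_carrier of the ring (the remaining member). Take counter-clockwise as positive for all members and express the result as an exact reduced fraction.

N_ring = 13 + 2·15 = 43
13(ω_s−ω_c) = −43(ω_r−ω_c),  ω_s=0, ω_c=1
ω_r = 1 − (13/43)(0−1) = 56/43
ω_r/ω_c = 56/43

56/43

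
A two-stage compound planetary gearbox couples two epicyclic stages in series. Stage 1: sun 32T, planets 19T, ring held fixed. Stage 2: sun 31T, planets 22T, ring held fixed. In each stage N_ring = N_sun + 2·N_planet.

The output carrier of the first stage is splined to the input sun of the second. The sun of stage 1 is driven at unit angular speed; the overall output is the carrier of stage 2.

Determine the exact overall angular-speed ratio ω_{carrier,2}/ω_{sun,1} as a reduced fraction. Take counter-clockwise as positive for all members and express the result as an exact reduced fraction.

Stage 1: N_ring = 32 + 2·19 = 70
Stage 1: 32(ω_s−ω_c) = −70(ω_r−ω_c),  ω_r=0, ω_s=1
Stage 1: 32(1−ω_c) = −70(0−ω_c)  ⇒  102ω_c = 32  ⇒  ω_c = 16/51
  ⇒ ω_c¹/ω_s¹ = 16/51
Stage 2: N_ring = 31 + 2·22 = 75
Stage 2: 31(ω_s−ω_c) = −75(ω_r−ω_c),  ω_r=0, ω_s=1
Stage 2: 31(1−ω_c) = −75(0−ω_c)  ⇒  106ω_c = 31  ⇒  ω_c = 31/106
  ⇒ ω_c²/ω_s² = 31/106
Coupling ω_s² = ω_c¹ ⇒ overall = 16/51 × 31/106 = 248/2703

248/2703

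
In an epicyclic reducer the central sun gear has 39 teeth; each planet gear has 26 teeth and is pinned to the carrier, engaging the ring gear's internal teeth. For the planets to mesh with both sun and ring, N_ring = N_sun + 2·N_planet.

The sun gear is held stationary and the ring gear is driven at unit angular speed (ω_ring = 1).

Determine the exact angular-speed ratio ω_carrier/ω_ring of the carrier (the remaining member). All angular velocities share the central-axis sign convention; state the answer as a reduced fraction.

N_ring = 39 + 2·26 = 91
39(ω_s−ω_c) = −91(ω_r−ω_c),  ω_s=0, ω_r=1
39(0−ω_c) = −91(1−ω_c)  ⇒  130ω_c = 91  ⇒  ω_c = 7/10
ω_c/ω_r = 7/10

7/10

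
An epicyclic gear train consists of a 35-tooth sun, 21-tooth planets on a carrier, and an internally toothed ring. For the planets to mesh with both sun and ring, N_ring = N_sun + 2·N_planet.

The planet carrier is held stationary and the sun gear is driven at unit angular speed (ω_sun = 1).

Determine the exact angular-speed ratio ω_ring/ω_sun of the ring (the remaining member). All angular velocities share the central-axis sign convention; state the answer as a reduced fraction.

N_ring = 35 + 2·21 = 77
35(ω_s−ω_c) = −77(ω_r−ω_c),  ω_c=0, ω_s=1
ω_r = 0 − (35/77)(1−0) = -5/11
ω_r/ω_s = -5/11

-5/11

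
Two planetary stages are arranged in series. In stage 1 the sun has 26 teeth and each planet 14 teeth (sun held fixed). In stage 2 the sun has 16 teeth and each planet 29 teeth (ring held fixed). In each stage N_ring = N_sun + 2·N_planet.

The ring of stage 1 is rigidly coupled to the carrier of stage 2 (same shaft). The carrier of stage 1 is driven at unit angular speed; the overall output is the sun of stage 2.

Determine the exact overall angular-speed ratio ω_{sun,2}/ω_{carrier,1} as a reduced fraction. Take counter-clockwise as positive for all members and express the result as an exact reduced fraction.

25/3

Stage 1: N_ring = 26 + 2·14 = 54
Stage 1: 26(ω_s−ω_c) = −54(ω_r−ω_c),  ω_s=0, ω_c=1
Stage 1: ω_r = 1 − (26/54)(0−1) = 40/27
  ⇒ ω_r¹/ω_c¹ = 40/27
Stage 2: N_ring = 16 + 2·29 = 74
Stage 2: 16(ω_s−ω_c) = −74(ω_r−ω_c),  ω_r=0, ω_c=1
Stage 2: ω_s = 1 − (74/16)(0−1) = 45/8
  ⇒ ω_s²/ω_c² = 45/8
Coupling ω_c² = ω_r¹ ⇒ overall = 40/27 × 45/8 = 25/3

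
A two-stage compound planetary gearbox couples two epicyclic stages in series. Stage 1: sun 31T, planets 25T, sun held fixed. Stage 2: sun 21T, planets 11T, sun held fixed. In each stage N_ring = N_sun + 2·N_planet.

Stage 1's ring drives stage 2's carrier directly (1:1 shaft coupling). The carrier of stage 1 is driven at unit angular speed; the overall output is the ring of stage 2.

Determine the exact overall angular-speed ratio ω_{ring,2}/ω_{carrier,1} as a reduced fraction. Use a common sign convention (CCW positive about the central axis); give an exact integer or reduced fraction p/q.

Stage 1: N_ring = 31 + 2·25 = 81
Stage 1: 31(ω_s−ω_c) = −81(ω_r−ω_c),  ω_s=0, ω_c=1
Stage 1: ω_r = 1 − (31/81)(0−1) = 112/81
  ⇒ ω_r¹/ω_c¹ = 112/81
Stage 2: N_ring = 21 + 2·11 = 43
Stage 2: 21(ω_s−ω_c) = −43(ω_r−ω_c),  ω_s=0, ω_c=1
Stage 2: ω_r = 1 − (21/43)(0−1) = 64/43
  ⇒ ω_r²/ω_c² = 64/43
Coupling ω_c² = ω_r¹ ⇒ overall = 112/81 × 64/43 = 7168/3483

7168/3483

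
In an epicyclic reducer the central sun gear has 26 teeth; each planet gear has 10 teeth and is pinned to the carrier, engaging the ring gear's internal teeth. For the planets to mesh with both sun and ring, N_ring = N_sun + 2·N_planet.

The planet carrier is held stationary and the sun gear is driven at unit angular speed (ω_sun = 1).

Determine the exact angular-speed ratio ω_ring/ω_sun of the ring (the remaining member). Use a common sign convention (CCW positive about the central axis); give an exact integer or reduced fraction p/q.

-13/23

N_ring = 26 + 2·10 = 46
26(ω_s−ω_c) = −46(ω_r−ω_c),  ω_c=0, ω_s=1
ω_r = 0 − (26/46)(1−0) = -13/23
ω_r/ω_s = -13/23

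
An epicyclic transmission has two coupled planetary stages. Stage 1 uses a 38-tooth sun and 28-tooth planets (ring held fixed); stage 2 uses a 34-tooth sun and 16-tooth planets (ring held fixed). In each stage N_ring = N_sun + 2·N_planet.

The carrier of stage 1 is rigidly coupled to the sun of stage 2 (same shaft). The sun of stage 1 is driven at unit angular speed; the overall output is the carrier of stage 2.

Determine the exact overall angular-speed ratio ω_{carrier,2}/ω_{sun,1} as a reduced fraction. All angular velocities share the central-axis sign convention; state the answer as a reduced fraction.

Stage 1: N_ring = 38 + 2·28 = 94
Stage 1: 38(ω_s−ω_c) = −94(ω_r−ω_c),  ω_r=0, ω_s=1
Stage 1: 38(1−ω_c) = −94(0−ω_c)  ⇒  132ω_c = 38  ⇒  ω_c = 19/66
  ⇒ ω_c¹/ω_s¹ = 19/66
Stage 2: N_ring = 34 + 2·16 = 66
Stage 2: 34(ω_s−ω_c) = −66(ω_r−ω_c),  ω_r=0, ω_s=1
Stage 2: 34(1−ω_c) = −66(0−ω_c)  ⇒  100ω_c = 34  ⇒  ω_c = 17/50
  ⇒ ω_c²/ω_s² = 17/50
Coupling ω_s² = ω_c¹ ⇒ overall = 19/66 × 17/50 = 323/3300

323/3300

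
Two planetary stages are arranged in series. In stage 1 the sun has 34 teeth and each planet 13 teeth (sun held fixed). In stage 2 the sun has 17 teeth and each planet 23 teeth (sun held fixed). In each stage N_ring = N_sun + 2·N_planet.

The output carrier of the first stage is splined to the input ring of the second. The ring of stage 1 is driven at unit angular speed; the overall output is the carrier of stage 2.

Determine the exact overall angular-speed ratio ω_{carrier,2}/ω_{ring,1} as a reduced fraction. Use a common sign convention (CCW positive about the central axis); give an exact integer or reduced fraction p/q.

Stage 1: N_ring = 34 + 2·13 = 60
Stage 1: 34(ω_s−ω_c) = −60(ω_r−ω_c),  ω_s=0, ω_r=1
Stage 1: 34(0−ω_c) = −60(1−ω_c)  ⇒  94ω_c = 60  ⇒  ω_c = 30/47
  ⇒ ω_c¹/ω_r¹ = 30/47
Stage 2: N_ring = 17 + 2·23 = 63
Stage 2: 17(ω_s−ω_c) = −63(ω_r−ω_c),  ω_s=0, ω_r=1
Stage 2: 17(0−ω_c) = −63(1−ω_c)  ⇒  80ω_c = 63  ⇒  ω_c = 63/80
  ⇒ ω_c²/ω_r² = 63/80
Coupling ω_r² = ω_c¹ ⇒ overall = 30/47 × 63/80 = 189/376

189/376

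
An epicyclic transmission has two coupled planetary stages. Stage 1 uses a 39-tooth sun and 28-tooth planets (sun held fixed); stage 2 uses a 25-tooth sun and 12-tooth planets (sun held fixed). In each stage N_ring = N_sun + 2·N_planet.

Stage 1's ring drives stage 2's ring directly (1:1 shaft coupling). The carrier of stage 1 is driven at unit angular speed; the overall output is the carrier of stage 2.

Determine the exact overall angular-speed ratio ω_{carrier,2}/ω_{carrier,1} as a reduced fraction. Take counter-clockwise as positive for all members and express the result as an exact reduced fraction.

3283/3515

Stage 1: N_ring = 39 + 2·28 = 95
Stage 1: 39(ω_s−ω_c) = −95(ω_r−ω_c),  ω_s=0, ω_c=1
Stage 1: ω_r = 1 − (39/95)(0−1) = 134/95
  ⇒ ω_r¹/ω_c¹ = 134/95
Stage 2: N_ring = 25 + 2·12 = 49
Stage 2: 25(ω_s−ω_c) = −49(ω_r−ω_c),  ω_s=0, ω_r=1
Stage 2: 25(0−ω_c) = −49(1−ω_c)  ⇒  74ω_c = 49  ⇒  ω_c = 49/74
  ⇒ ω_c²/ω_r² = 49/74
Coupling ω_r² = ω_r¹ ⇒ overall = 134/95 × 49/74 = 3283/3515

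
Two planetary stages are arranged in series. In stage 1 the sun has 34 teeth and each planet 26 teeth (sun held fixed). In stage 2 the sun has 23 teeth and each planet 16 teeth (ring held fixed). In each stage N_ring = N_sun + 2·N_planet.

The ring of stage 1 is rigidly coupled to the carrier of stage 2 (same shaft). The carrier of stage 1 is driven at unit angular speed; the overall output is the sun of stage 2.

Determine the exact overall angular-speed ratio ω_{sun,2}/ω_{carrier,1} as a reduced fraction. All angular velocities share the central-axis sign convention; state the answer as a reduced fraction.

Stage 1: N_ring = 34 + 2·26 = 86
Stage 1: 34(ω_s−ω_c) = −86(ω_r−ω_c),  ω_s=0, ω_c=1
Stage 1: ω_r = 1 − (34/86)(0−1) = 60/43
  ⇒ ω_r¹/ω_c¹ = 60/43
Stage 2: N_ring = 23 + 2·16 = 55
Stage 2: 23(ω_s−ω_c) = −55(ω_r−ω_c),  ω_r=0, ω_c=1
Stage 2: ω_s = 1 − (55/23)(0−1) = 78/23
  ⇒ ω_s²/ω_c² = 78/23
Coupling ω_c² = ω_r¹ ⇒ overall = 60/43 × 78/23 = 4680/989

4680/989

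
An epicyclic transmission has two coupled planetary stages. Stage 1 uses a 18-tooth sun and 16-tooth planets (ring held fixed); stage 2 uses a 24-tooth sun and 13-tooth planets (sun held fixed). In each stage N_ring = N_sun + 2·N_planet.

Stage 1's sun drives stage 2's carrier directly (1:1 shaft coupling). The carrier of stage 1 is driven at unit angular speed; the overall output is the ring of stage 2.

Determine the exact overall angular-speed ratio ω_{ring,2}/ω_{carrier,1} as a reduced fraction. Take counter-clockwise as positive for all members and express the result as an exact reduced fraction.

Stage 1: N_ring = 18 + 2·16 = 50
Stage 1: 18(ω_s−ω_c) = −50(ω_r−ω_c),  ω_r=0, ω_c=1
Stage 1: ω_s = 1 − (50/18)(0−1) = 34/9
  ⇒ ω_s¹/ω_c¹ = 34/9
Stage 2: N_ring = 24 + 2·13 = 50
Stage 2: 24(ω_s−ω_c) = −50(ω_r−ω_c),  ω_s=0, ω_c=1
Stage 2: ω_r = 1 − (24/50)(0−1) = 37/25
  ⇒ ω_r²/ω_c² = 37/25
Coupling ω_c² = ω_s¹ ⇒ overall = 34/9 × 37/25 = 1258/225

1258/225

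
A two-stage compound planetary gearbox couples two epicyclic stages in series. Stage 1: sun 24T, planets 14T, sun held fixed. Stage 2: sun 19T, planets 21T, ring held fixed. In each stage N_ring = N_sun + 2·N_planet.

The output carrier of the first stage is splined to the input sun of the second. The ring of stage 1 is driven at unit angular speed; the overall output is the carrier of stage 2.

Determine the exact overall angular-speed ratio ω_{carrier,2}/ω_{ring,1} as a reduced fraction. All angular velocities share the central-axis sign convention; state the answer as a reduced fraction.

Stage 1: N_ring = 24 + 2·14 = 52
Stage 1: 24(ω_s−ω_c) = −52(ω_r−ω_c),  ω_s=0, ω_r=1
Stage 1: 24(0−ω_c) = −52(1−ω_c)  ⇒  76ω_c = 52  ⇒  ω_c = 13/19
  ⇒ ω_c¹/ω_r¹ = 13/19
Stage 2: N_ring = 19 + 2·21 = 61
Stage 2: 19(ω_s−ω_c) = −61(ω_r−ω_c),  ω_r=0, ω_s=1
Stage 2: 19(1−ω_c) = −61(0−ω_c)  ⇒  80ω_c = 19  ⇒  ω_c = 19/80
  ⇒ ω_c²/ω_s² = 19/80
Coupling ω_s² = ω_c¹ ⇒ overall = 13/19 × 19/80 = 13/80

13/80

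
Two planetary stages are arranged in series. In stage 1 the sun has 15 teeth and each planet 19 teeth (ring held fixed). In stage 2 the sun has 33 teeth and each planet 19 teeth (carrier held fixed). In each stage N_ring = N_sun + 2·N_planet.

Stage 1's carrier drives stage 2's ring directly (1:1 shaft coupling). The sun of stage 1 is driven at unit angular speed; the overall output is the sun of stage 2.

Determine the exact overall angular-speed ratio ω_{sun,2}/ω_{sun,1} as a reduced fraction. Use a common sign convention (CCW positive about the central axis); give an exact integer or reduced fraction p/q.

-355/748

Stage 1: N_ring = 15 + 2·19 = 53
Stage 1: 15(ω_s−ω_c) = −53(ω_r−ω_c),  ω_r=0, ω_s=1
Stage 1: 15(1−ω_c) = −53(0−ω_c)  ⇒  68ω_c = 15  ⇒  ω_c = 15/68
  ⇒ ω_c¹/ω_s¹ = 15/68
Stage 2: N_ring = 33 + 2·19 = 71
Stage 2: 33(ω_s−ω_c) = −71(ω_r−ω_c),  ω_c=0, ω_r=1
Stage 2: ω_s = 0 − (71/33)(1−0) = -71/33
  ⇒ ω_s²/ω_r² = -71/33
Coupling ω_r² = ω_c¹ ⇒ overall = 15/68 × -71/33 = -355/748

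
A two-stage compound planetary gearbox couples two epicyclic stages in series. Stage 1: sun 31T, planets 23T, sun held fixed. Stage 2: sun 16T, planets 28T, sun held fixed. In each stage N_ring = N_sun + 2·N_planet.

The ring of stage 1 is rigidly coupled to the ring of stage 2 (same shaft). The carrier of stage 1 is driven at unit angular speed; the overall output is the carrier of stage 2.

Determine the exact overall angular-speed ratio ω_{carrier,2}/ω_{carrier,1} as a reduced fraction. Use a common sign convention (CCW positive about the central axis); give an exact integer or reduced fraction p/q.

972/847

Stage 1: N_ring = 31 + 2·23 = 77
Stage 1: 31(ω_s−ω_c) = −77(ω_r−ω_c),  ω_s=0, ω_c=1
Stage 1: ω_r = 1 − (31/77)(0−1) = 108/77
  ⇒ ω_r¹/ω_c¹ = 108/77
Stage 2: N_ring = 16 + 2·28 = 72
Stage 2: 16(ω_s−ω_c) = −72(ω_r−ω_c),  ω_s=0, ω_r=1
Stage 2: 16(0−ω_c) = −72(1−ω_c)  ⇒  88ω_c = 72  ⇒  ω_c = 9/11
  ⇒ ω_c²/ω_r² = 9/11
Coupling ω_r² = ω_r¹ ⇒ overall = 108/77 × 9/11 = 972/847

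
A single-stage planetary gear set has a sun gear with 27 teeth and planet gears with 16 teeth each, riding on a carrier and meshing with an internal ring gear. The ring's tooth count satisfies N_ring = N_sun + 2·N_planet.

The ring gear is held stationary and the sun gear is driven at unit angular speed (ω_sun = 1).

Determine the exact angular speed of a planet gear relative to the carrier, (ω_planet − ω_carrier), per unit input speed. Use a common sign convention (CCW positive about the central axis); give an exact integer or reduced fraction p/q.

N_ring = 27 + 2·16 = 59
27(ω_s−ω_c) = −59(ω_r−ω_c),  ω_r=0, ω_s=1
27(1−ω_c) = −59(0−ω_c)  ⇒  86ω_c = 27  ⇒  ω_c = 27/86
sun–planet: 27·(1−27/86) = −16·(ω_p−ω_c)  ⇒  ω_p−ω_c = −(27/16)·(59/86) = -1593/1376

-1593/1376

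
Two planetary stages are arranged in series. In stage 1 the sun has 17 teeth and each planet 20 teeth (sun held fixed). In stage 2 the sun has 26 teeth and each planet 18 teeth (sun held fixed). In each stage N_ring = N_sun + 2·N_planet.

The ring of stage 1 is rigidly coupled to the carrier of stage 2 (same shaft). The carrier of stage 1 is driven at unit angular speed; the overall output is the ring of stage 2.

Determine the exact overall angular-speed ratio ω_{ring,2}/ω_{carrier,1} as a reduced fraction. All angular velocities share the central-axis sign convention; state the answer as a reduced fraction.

Stage 1: N_ring = 17 + 2·20 = 57
Stage 1: 17(ω_s−ω_c) = −57(ω_r−ω_c),  ω_s=0, ω_c=1
Stage 1: ω_r = 1 − (17/57)(0−1) = 74/57
  ⇒ ω_r¹/ω_c¹ = 74/57
Stage 2: N_ring = 26 + 2·18 = 62
Stage 2: 26(ω_s−ω_c) = −62(ω_r−ω_c),  ω_s=0, ω_c=1
Stage 2: ω_r = 1 − (26/62)(0−1) = 44/31
  ⇒ ω_r²/ω_c² = 44/31
Coupling ω_c² = ω_r¹ ⇒ overall = 74/57 × 44/31 = 3256/1767

3256/1767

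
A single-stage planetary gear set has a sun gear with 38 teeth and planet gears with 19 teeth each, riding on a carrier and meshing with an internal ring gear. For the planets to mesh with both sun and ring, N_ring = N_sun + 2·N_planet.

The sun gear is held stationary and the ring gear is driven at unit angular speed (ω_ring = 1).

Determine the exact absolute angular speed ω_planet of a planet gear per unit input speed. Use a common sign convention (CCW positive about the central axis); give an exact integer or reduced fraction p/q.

2

N_ring = 38 + 2·19 = 76
38(ω_s−ω_c) = −76(ω_r−ω_c),  ω_s=0, ω_r=1
38(0−ω_c) = −76(1−ω_c)  ⇒  114ω_c = 76  ⇒  ω_c = 2/3
sun–planet: 38·(0−2/3) = −19·(ω_p−ω_c)  ⇒  ω_p−ω_c = −(38/19)·(-2/3) = 4/3
ω_p = 2/3 + 4/3 = 2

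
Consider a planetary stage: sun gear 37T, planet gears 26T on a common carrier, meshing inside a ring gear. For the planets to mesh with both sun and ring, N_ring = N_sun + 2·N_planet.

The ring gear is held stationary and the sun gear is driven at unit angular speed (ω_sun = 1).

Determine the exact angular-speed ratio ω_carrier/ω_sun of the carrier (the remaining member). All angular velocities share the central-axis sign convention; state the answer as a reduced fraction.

N_ring = 37 + 2·26 = 89
37(ω_s−ω_c) = −89(ω_r−ω_c),  ω_r=0, ω_s=1
37(1−ω_c) = −89(0−ω_c)  ⇒  126ω_c = 37  ⇒  ω_c = 37/126
ω_c/ω_s = 37/126

37/126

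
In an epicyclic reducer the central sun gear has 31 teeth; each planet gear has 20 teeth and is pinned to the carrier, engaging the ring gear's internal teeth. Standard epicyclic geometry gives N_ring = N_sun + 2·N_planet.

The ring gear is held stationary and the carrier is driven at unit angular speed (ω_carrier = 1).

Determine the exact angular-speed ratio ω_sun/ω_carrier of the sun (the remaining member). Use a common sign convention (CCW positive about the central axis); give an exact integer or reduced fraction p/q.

102/31

N_ring = 31 + 2·20 = 71
31(ω_s−ω_c) = −71(ω_r−ω_c),  ω_r=0, ω_c=1
ω_s = 1 − (71/31)(0−1) = 102/31
ω_s/ω_c = 102/31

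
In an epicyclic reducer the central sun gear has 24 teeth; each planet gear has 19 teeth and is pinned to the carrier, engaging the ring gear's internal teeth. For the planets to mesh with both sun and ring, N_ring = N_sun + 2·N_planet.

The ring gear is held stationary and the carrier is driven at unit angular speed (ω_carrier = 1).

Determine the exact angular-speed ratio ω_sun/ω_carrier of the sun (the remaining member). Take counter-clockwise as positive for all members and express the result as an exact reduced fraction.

43/12

N_ring = 24 + 2·19 = 62
24(ω_s−ω_c) = −62(ω_r−ω_c),  ω_r=0, ω_c=1
ω_s = 1 − (62/24)(0−1) = 43/12
ω_s/ω_c = 43/12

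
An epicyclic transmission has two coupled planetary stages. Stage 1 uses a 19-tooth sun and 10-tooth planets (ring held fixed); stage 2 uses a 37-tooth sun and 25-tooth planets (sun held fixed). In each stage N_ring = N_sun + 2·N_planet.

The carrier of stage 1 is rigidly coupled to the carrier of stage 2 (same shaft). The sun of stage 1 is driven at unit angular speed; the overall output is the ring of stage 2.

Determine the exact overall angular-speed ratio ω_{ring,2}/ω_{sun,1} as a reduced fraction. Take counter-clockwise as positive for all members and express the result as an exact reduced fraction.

Stage 1: N_ring = 19 + 2·10 = 39
Stage 1: 19(ω_s−ω_c) = −39(ω_r−ω_c),  ω_r=0, ω_s=1
Stage 1: 19(1−ω_c) = −39(0−ω_c)  ⇒  58ω_c = 19  ⇒  ω_c = 19/58
  ⇒ ω_c¹/ω_s¹ = 19/58
Stage 2: N_ring = 37 + 2·25 = 87
Stage 2: 37(ω_s−ω_c) = −87(ω_r−ω_c),  ω_s=0, ω_c=1
Stage 2: ω_r = 1 − (37/87)(0−1) = 124/87
  ⇒ ω_r²/ω_c² = 124/87
Coupling ω_c² = ω_c¹ ⇒ overall = 19/58 × 124/87 = 1178/2523

1178/2523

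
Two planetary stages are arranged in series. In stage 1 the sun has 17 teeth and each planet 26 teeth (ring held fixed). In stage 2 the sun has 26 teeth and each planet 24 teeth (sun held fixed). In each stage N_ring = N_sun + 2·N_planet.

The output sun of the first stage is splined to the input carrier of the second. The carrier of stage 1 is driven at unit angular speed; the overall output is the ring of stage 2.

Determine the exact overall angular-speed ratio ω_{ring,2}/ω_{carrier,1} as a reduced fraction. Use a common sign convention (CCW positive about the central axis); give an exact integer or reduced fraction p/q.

Stage 1: N_ring = 17 + 2·26 = 69
Stage 1: 17(ω_s−ω_c) = −69(ω_r−ω_c),  ω_r=0, ω_c=1
Stage 1: ω_s = 1 − (69/17)(0−1) = 86/17
  ⇒ ω_s¹/ω_c¹ = 86/17
Stage 2: N_ring = 26 + 2·24 = 74
Stage 2: 26(ω_s−ω_c) = −74(ω_r−ω_c),  ω_s=0, ω_c=1
Stage 2: ω_r = 1 − (26/74)(0−1) = 50/37
  ⇒ ω_r²/ω_c² = 50/37
Coupling ω_c² = ω_s¹ ⇒ overall = 86/17 × 50/37 = 4300/629

4300/629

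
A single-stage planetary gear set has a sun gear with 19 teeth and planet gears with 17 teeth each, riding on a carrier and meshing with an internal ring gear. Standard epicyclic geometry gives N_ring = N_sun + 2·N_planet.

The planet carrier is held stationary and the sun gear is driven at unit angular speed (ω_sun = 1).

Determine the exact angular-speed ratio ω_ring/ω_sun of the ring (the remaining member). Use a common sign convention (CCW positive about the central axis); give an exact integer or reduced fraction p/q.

-19/53

N_ring = 19 + 2·17 = 53
19(ω_s−ω_c) = −53(ω_r−ω_c),  ω_c=0, ω_s=1
ω_r = 0 − (19/53)(1−0) = -19/53
ω_r/ω_s = -19/53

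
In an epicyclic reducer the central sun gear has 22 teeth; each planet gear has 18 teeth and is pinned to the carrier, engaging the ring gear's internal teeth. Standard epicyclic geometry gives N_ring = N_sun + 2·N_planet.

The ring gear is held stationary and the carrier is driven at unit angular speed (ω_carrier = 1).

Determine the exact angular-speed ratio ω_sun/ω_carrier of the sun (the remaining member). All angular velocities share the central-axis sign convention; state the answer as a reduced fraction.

N_ring = 22 + 2·18 = 58
22(ω_s−ω_c) = −58(ω_r−ω_c),  ω_r=0, ω_c=1
ω_s = 1 − (58/22)(0−1) = 40/11
ω_s/ω_c = 40/11

40/11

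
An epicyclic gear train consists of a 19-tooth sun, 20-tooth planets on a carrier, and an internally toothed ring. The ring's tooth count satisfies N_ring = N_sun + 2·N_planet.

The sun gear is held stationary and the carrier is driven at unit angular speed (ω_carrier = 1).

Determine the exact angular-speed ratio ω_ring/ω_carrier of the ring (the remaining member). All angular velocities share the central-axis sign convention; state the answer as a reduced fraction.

N_ring = 19 + 2·20 = 59
19(ω_s−ω_c) = −59(ω_r−ω_c),  ω_s=0, ω_c=1
ω_r = 1 − (19/59)(0−1) = 78/59
ω_r/ω_c = 78/59

78/59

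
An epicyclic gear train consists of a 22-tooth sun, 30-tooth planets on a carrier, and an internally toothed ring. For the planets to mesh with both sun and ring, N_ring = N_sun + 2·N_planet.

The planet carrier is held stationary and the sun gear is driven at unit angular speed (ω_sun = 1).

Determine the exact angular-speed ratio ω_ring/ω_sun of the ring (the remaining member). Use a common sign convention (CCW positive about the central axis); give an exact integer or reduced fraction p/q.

N_ring = 22 + 2·30 = 82
22(ω_s−ω_c) = −82(ω_r−ω_c),  ω_c=0, ω_s=1
ω_r = 0 − (22/82)(1−0) = -11/41
ω_r/ω_s = -11/41

-11/41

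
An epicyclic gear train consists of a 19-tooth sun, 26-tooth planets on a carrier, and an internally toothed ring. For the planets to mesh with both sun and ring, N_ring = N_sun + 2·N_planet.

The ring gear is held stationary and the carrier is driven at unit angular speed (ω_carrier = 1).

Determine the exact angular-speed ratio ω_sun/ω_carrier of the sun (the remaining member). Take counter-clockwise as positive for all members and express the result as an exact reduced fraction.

N_ring = 19 + 2·26 = 71
19(ω_s−ω_c) = −71(ω_r−ω_c),  ω_r=0, ω_c=1
ω_s = 1 − (71/19)(0−1) = 90/19
ω_s/ω_c = 90/19

90/19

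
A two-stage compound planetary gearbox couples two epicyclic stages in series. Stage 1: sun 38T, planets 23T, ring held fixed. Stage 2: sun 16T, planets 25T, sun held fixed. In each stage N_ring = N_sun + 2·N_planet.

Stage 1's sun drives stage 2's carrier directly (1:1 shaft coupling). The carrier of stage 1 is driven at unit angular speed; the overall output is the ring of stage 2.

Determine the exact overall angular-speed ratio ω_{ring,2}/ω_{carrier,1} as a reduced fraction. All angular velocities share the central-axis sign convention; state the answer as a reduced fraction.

Stage 1: N_ring = 38 + 2·23 = 84
Stage 1: 38(ω_s−ω_c) = −84(ω_r−ω_c),  ω_r=0, ω_c=1
Stage 1: ω_s = 1 − (84/38)(0−1) = 61/19
  ⇒ ω_s¹/ω_c¹ = 61/19
Stage 2: N_ring = 16 + 2·25 = 66
Stage 2: 16(ω_s−ω_c) = −66(ω_r−ω_c),  ω_s=0, ω_c=1
Stage 2: ω_r = 1 − (16/66)(0−1) = 41/33
  ⇒ ω_r²/ω_c² = 41/33
Coupling ω_c² = ω_s¹ ⇒ overall = 61/19 × 41/33 = 2501/627

2501/627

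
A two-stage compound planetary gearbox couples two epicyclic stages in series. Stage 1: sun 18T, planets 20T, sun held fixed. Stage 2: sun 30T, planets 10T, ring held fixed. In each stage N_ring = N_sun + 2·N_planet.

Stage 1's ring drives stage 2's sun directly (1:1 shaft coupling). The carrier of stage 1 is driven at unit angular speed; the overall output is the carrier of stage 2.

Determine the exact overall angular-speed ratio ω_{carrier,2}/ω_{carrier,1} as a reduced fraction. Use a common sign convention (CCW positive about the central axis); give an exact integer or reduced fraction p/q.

Stage 1: N_ring = 18 + 2·20 = 58
Stage 1: 18(ω_s−ω_c) = −58(ω_r−ω_c),  ω_s=0, ω_c=1
Stage 1: ω_r = 1 − (18/58)(0−1) = 38/29
  ⇒ ω_r¹/ω_c¹ = 38/29
Stage 2: N_ring = 30 + 2·10 = 50
Stage 2: 30(ω_s−ω_c) = −50(ω_r−ω_c),  ω_r=0, ω_s=1
Stage 2: 30(1−ω_c) = −50(0−ω_c)  ⇒  80ω_c = 30  ⇒  ω_c = 3/8
  ⇒ ω_c²/ω_s² = 3/8
Coupling ω_s² = ω_r¹ ⇒ overall = 38/29 × 3/8 = 57/116

57/116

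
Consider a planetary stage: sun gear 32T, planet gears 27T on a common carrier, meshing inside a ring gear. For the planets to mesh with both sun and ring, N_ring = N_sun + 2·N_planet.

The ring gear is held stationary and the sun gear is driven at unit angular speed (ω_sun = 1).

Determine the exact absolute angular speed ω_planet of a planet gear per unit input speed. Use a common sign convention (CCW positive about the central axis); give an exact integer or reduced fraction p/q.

-16/27

N_ring = 32 + 2·27 = 86
32(ω_s−ω_c) = −86(ω_r−ω_c),  ω_r=0, ω_s=1
32(1−ω_c) = −86(0−ω_c)  ⇒  118ω_c = 32  ⇒  ω_c = 16/59
sun–planet: 32·(1−16/59) = −27·(ω_p−ω_c)  ⇒  ω_p−ω_c = −(32/27)·(43/59) = -1376/1593
ω_p = 16/59 − 1376/1593 = -16/27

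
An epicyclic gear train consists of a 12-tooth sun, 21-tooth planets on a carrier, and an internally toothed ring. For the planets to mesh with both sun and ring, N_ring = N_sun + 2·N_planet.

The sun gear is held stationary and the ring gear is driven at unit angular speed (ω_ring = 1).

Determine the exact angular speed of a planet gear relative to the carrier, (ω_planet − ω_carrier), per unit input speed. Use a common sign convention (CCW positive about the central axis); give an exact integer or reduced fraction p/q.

N_ring = 12 + 2·21 = 54
12(ω_s−ω_c) = −54(ω_r−ω_c),  ω_s=0, ω_r=1
12(0−ω_c) = −54(1−ω_c)  ⇒  66ω_c = 54  ⇒  ω_c = 9/11
sun–planet: 12·(0−9/11) = −21·(ω_p−ω_c)  ⇒  ω_p−ω_c = −(12/21)·(-9/11) = 36/77

36/77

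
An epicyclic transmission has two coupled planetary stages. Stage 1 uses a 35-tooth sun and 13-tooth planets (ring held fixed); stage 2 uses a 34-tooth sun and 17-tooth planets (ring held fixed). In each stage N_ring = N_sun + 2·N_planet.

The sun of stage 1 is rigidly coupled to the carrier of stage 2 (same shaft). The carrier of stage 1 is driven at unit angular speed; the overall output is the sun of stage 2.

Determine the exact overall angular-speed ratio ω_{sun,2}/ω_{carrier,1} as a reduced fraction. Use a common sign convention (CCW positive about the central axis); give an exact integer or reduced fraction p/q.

Stage 1: N_ring = 35 + 2·13 = 61
Stage 1: 35(ω_s−ω_c) = −61(ω_r−ω_c),  ω_r=0, ω_c=1
Stage 1: ω_s = 1 − (61/35)(0−1) = 96/35
  ⇒ ω_s¹/ω_c¹ = 96/35
Stage 2: N_ring = 34 + 2·17 = 68
Stage 2: 34(ω_s−ω_c) = −68(ω_r−ω_c),  ω_r=0, ω_c=1
Stage 2: ω_s = 1 − (68/34)(0−1) = 3
  ⇒ ω_s²/ω_c² = 3
Coupling ω_c² = ω_s¹ ⇒ overall = 96/35 × 3 = 288/35

288/35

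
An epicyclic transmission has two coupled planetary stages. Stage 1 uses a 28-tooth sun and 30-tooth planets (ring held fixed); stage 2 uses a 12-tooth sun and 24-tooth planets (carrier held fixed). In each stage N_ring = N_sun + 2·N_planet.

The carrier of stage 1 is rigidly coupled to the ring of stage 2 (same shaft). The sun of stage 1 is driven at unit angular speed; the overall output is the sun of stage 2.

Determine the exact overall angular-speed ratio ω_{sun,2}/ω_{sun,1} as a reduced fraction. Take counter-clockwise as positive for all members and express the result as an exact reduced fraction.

-35/29

Stage 1: N_ring = 28 + 2·30 = 88
Stage 1: 28(ω_s−ω_c) = −88(ω_r−ω_c),  ω_r=0, ω_s=1
Stage 1: 28(1−ω_c) = −88(0−ω_c)  ⇒  116ω_c = 28  ⇒  ω_c = 7/29
  ⇒ ω_c¹/ω_s¹ = 7/29
Stage 2: N_ring = 12 + 2·24 = 60
Stage 2: 12(ω_s−ω_c) = −60(ω_r−ω_c),  ω_c=0, ω_r=1
Stage 2: ω_s = 0 − (60/12)(1−0) = -5
  ⇒ ω_s²/ω_r² = -5
Coupling ω_r² = ω_c¹ ⇒ overall = 7/29 × -5 = -35/29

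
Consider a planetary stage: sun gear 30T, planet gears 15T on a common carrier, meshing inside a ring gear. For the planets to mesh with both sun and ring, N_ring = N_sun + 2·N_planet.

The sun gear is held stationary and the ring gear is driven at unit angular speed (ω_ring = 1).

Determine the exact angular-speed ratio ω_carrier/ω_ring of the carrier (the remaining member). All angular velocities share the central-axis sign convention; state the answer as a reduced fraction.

2/3

N_ring = 30 + 2·15 = 60
30(ω_s−ω_c) = −60(ω_r−ω_c),  ω_s=0, ω_r=1
30(0−ω_c) = −60(1−ω_c)  ⇒  90ω_c = 60  ⇒  ω_c = 2/3
ω_c/ω_r = 2/3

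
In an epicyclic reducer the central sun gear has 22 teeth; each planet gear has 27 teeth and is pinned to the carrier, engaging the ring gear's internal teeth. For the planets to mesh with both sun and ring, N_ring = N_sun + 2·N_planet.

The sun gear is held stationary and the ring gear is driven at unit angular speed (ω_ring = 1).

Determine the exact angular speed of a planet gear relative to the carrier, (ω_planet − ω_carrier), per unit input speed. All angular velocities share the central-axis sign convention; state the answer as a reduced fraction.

836/1323

N_ring = 22 + 2·27 = 76
22(ω_s−ω_c) = −76(ω_r−ω_c),  ω_s=0, ω_r=1
22(0−ω_c) = −76(1−ω_c)  ⇒  98ω_c = 76  ⇒  ω_c = 38/49
sun–planet: 22·(0−38/49) = −27·(ω_p−ω_c)  ⇒  ω_p−ω_c = −(22/27)·(-38/49) = 836/1323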